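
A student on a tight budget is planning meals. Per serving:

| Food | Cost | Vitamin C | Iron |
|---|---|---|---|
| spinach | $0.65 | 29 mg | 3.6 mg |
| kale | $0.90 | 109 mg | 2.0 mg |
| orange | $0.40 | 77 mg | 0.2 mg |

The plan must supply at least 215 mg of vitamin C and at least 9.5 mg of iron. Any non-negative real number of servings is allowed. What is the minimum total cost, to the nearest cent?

$2.38

At the optimum either one food covers both requirements or two foods hit both targets exactly; no other combination can be cheaper.
spinach only: max(215/29, 9.5/3.6) = 7.414 servings → $4.82.
kale only: max(215/109, 9.5/2.0) = 4.75 servings → $4.28.
orange only: max(215/77, 9.5/0.2) = 47.5 servings → $19.00.
spinach + kale with both tight: 1.811 servings and 1.491 servings → $2.52.
spinach + orange with both tight: 2.537 servings and 1.837 servings → $2.38.
kale + orange: intersection lies outside the first quadrant.
Cheapest feasible corner: $2.38.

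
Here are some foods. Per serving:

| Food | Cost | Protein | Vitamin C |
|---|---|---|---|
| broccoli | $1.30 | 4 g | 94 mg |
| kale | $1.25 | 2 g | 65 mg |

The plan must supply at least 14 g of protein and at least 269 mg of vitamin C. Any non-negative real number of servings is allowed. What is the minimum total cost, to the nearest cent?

$4.55

broccoli only: max(14/4, 269/94) = 3.5 servings → $4.55.
kale only: max(14/2, 269/65) = 7 servings → $8.75.
broccoli + kale: intersection lies outside the first quadrant.
The minimum over all feasible corners is $4.55.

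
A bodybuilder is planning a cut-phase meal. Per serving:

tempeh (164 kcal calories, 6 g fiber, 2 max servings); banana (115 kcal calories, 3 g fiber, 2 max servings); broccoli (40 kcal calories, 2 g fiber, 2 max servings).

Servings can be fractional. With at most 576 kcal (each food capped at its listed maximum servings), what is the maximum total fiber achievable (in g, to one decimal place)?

20.4 g

Fiber per kcal: broccoli 0.05, tempeh 0.03659, banana 0.02609.
Take 2 servings of broccoli: uses 80 kcal, +4.0 g fiber (running total 4.0 g).
Take 2 servings of tempeh: uses 328 kcal, +12.0 g fiber (running total 16.0 g).
Take 1.461 servings of banana: uses 168 kcal, +4.4 g fiber (running total 20.4 g).
Greedy by best ratio exhausts the calories allowance optimally: 20.4 g.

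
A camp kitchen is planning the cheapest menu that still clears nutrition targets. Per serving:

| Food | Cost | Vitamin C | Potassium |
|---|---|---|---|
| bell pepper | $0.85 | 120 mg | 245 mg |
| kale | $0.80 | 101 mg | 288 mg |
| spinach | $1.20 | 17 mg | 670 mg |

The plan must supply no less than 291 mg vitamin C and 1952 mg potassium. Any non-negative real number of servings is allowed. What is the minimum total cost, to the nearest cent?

Two binding constraints pin down two serving amounts, so the optimal mix uses at most two foods. The candidates are each food alone (scaled to the tighter of vitamin C/potassium) and each pair with both constraints tight.
bell pepper only: max(291/120, 1952/245) = 7.967 servings → $6.77.
kale only: max(291/101, 1952/288) = 6.778 servings → $5.42.
spinach only: max(291/17, 1952/670) = 17.12 servings → $20.54.
bell pepper + kale: the both-tight solution has a negative serving — not a feasible corner.
bell pepper + spinach with both tight: 2.122 servings and 2.137 servings → $4.37.
kale + spinach with both tight: 2.577 servings and 1.806 servings → $4.23.
The minimum over all feasible corners is $4.23.

$4.23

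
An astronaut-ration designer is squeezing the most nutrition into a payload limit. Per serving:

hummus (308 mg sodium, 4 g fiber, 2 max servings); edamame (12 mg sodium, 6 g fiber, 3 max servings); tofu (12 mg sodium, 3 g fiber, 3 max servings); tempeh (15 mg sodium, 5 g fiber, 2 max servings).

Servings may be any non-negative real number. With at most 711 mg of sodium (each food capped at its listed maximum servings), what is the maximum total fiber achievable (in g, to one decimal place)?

Fiber per mg sodium: edamame 0.5, tempeh 0.3333, tofu 0.25, hummus 0.01299.
Take 3 servings of edamame: uses 36 mg sodium, +18.0 g fiber (running total 18.0 g).
Take 2 servings of tempeh: uses 30 mg sodium, +10.0 g fiber (running total 28.0 g).
Take 3 servings of tofu: uses 36 mg sodium, +9.0 g fiber (running total 37.0 g).
Take 1.977 servings of hummus: uses 609 mg sodium, +7.9 g fiber (running total 44.9 g).
Filling greedily by fiber-per-mg sodium is optimal for one linear limit, giving 44.9 g.

44.9 g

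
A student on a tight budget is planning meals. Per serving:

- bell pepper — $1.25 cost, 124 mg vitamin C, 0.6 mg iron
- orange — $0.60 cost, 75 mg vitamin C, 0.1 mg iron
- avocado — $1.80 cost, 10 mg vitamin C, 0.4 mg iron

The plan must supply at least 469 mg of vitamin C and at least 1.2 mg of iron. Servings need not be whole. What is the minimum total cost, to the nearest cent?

Compare the cost at each extreme point of the feasible region.
bell pepper only: max(469/124, 1.2/0.6) = 3.782 servings → $4.73.
orange only: max(469/75, 1.2/0.1) = 12 servings → $7.20.
avocado only: max(469/10, 1.2/0.4) = 46.9 servings → $84.42.
bell pepper + orange with both tight: 1.322 servings and 4.067 servings → $4.09.
bell pepper + avocado: the both-tight solution has a negative serving — not a feasible corner.
orange + avocado with both tight: 6.055 servings and 1.486 servings → $6.31.
So the least-cost plan costs $4.09.

$4.09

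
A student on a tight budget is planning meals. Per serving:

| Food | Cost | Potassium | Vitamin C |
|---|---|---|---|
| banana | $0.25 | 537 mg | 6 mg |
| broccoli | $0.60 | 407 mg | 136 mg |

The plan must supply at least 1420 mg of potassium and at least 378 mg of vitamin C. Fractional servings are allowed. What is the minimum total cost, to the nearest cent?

Minimising a linear cost over {potassium ≥ 1420, vitamin C ≥ 378, servings ≥ 0} — the optimum is at a vertex, using one or two foods.
banana only: max(1420/537, 378/6) = 63 servings → $15.75.
broccoli only: max(1420/407, 378/136) = 3.489 servings → $2.09.
banana + broccoli with both tight: 0.5564 servings and 2.755 servings → $1.79.
So the least-cost plan costs $1.79.

$1.79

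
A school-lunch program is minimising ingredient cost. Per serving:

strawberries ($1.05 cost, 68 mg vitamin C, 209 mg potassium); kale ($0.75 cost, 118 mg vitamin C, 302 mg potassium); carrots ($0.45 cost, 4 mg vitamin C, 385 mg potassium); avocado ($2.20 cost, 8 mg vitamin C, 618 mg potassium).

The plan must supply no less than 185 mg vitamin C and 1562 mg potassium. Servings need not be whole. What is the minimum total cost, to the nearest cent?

strawberries only: max(185/68, 1562/209) = 7.474 servings → $7.85.
kale only: max(185/118, 1562/302) = 5.172 servings → $3.88.
carrots only: max(185/4, 1562/385) = 46.25 servings → $20.81.
avocado only: max(185/8, 1562/618) = 23.12 servings → $50.88.
strawberries + kale: intersection lies outside the first quadrant.
strawberries + carrots with both tight: 2.564 servings and 2.665 servings → $3.89.
strawberries + avocado with both tight: 2.524 servings and 1.674 servings → $6.33.
kale + carrots with both tight: 1.469 servings and 2.905 servings → $2.41.
kale + avocado with both tight: 1.444 servings and 1.822 servings → $5.09.
carrots + avocado: the both-tight solution has a negative serving — not a feasible corner.
The minimum over all feasible corners is $2.41.

$2.41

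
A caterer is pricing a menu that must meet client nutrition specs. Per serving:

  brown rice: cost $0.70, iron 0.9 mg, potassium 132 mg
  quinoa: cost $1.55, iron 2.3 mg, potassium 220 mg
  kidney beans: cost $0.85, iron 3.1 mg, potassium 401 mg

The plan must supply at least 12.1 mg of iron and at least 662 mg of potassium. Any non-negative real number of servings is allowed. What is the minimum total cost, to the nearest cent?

With two linear requirements the optimum uses one or two foods; enumerate the corners.
brown rice only: max(12.1/0.9, 662/132) = 13.44 servings → $9.41.
quinoa only: max(12.1/2.3, 662/220) = 5.261 servings → $8.15.
kidney beans only: max(12.1/3.1, 662/401) = 3.903 servings → $3.32.
brown rice + quinoa with both targets exact would need a negative amount; discard.
brown rice + kidney beans: intersection lies outside the first quadrant.
quinoa + kidney beans: intersection lies outside the first quadrant.
So the least-cost plan costs $3.32.

$3.32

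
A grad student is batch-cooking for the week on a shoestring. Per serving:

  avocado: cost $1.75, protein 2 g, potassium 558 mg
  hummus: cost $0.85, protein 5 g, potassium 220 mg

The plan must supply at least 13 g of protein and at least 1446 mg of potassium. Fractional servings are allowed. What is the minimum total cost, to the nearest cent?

For a min-cost LP with two ≥-constraints, a basic feasible solution has at most two positive variables.
avocado only: max(13/2, 1446/558) = 6.5 servings → $11.38.
hummus only: max(13/5, 1446/220) = 6.573 servings → $5.59.
avocado + hummus with both tight: 1.86 servings and 1.856 servings → $4.83.
So the least-cost plan costs $4.83.

$4.83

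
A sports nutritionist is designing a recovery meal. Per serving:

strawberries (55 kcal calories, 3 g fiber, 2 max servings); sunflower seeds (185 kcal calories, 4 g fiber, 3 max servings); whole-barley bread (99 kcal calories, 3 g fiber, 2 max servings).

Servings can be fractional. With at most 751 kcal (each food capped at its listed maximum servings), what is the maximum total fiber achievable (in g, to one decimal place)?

21.6 g

Fiber per kcal: strawberries 0.05455, whole-barley bread 0.0303, sunflower seeds 0.02162.
Take 2 servings of strawberries: uses 110 kcal, +6.0 g fiber (running total 6.0 g).
Take 2 servings of whole-barley bread: uses 198 kcal, +6.0 g fiber (running total 12.0 g).
Take 2.395 servings of sunflower seeds: uses 443 kcal, +9.6 g fiber (running total 21.6 g).
Greedy by best ratio exhausts the calories allowance optimally: 21.6 g.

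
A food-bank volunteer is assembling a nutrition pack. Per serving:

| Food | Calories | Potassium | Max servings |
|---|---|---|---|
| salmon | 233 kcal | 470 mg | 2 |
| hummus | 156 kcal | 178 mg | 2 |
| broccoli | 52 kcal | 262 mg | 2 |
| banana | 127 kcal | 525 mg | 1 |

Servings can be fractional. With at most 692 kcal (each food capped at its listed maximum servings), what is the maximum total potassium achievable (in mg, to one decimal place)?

Potassium per kcal: broccoli 5.038, banana 4.134, salmon 2.017, hummus 1.141.
Take 2 servings of broccoli: uses 104 kcal, +524.0 mg potassium (running total 524.0 mg).
Take 1 serving of banana: uses 127 kcal, +525.0 mg potassium (running total 1049.0 mg).
Take 1.979 servings of salmon: uses 461 kcal, +929.9 mg potassium (running total 1978.9 mg).
Greedy by best ratio exhausts the calories allowance optimally: 1978.9 mg.

1978.9 mg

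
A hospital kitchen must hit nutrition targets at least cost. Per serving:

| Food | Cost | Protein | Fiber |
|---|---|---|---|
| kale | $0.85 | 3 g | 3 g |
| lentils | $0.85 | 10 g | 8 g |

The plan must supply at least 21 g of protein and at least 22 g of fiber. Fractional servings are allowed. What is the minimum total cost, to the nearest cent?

Two binding constraints pin down two serving amounts, so the optimal mix uses at most two foods. The candidates are each food alone (scaled to the tighter of protein/fiber) and each pair with both constraints tight.
kale only: max(21/3, 22/3) = 7.333 servings → $6.23.
lentils only: max(21/10, 22/8) = 2.75 servings → $2.34.
kale + lentils: the both-tight solution has a negative serving — not a feasible corner.
So the least-cost plan costs $2.34.

$2.34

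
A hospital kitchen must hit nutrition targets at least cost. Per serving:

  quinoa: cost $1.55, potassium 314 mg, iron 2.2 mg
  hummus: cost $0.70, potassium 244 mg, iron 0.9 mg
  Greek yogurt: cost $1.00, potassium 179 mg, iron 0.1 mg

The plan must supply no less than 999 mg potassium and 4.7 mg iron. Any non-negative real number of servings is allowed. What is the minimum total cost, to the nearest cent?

$3.50

quinoa only: max(999/314, 4.7/2.2) = 3.182 servings → $4.93.
hummus only: max(999/244, 4.7/0.9) = 5.222 servings → $3.66.
Greek yogurt only: max(999/179, 4.7/0.1) = 47 servings → $47.00.
quinoa + hummus with both tight: 0.9744 servings and 2.84 servings → $3.50.
quinoa + Greek yogurt with both tight: 2.046 servings and 1.992 servings → $5.16.
hummus + Greek yogurt: intersection lies outside the first quadrant.
The minimum over all feasible corners is $3.50.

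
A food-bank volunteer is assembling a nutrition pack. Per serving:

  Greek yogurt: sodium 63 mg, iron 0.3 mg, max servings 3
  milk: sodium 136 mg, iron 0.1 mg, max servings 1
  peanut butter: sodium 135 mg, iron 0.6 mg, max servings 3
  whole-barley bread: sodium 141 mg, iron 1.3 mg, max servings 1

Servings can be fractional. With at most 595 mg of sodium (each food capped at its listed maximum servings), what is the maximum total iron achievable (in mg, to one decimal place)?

Iron per mg sodium: whole-barley bread 0.00922, Greek yogurt 0.004762, peanut butter 0.004444, milk 0.0007353.
Take 1 serving of whole-barley bread: uses 141 mg sodium, +1.3 mg iron (running total 1.3 mg).
Take 3 servings of Greek yogurt: uses 189 mg sodium, +0.9 mg iron (running total 2.2 mg).
Take 1.963 servings of peanut butter: uses 265 mg sodium, +1.2 mg iron (running total 3.4 mg).
Filling greedily by iron-per-mg sodium is optimal for one linear limit, giving 3.4 mg.

3.4 mg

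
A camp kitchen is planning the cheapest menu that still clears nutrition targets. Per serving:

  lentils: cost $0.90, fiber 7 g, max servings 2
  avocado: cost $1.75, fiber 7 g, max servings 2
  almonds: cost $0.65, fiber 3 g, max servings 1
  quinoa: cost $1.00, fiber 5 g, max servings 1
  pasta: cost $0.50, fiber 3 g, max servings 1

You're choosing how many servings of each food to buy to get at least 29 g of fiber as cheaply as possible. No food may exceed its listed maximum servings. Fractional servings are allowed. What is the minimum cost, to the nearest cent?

Cost per g of fiber: lentils $0.1286, pasta $0.1667, quinoa $0.2000, almonds $0.2167, avocado $0.2500.
Take 2 servings of lentils: +14.0 g fiber for $1.80 (total $1.80, still need 15.0 g).
Take 1 serving of pasta: +3.0 g fiber for $0.50 (total $2.30, still need 12.0 g).
Take 1 serving of quinoa: +5.0 g fiber for $1.00 (total $3.30, still need 7.0 g).
Take 1 serving of almonds: +3.0 g fiber for $0.65 (total $3.95, still need 4.0 g).
Take 0.5714 servings of avocado: +4.0 g fiber for $1.00 (total $4.95, still need 0.0 g).
Filling from the cheapest source first is optimal under one linear minimum: $4.95.

$4.95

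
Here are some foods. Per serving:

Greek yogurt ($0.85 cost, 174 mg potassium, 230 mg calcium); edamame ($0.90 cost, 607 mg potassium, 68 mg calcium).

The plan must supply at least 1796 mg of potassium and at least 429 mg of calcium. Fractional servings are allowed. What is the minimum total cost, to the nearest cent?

Compare the cost at each extreme point of the feasible region.
Greek yogurt only: max(1796/174, 429/230) = 10.32 servings → $8.77.
edamame only: max(1796/607, 429/68) = 6.309 servings → $5.68.
Greek yogurt + edamame with both tight: 1.082 servings and 2.649 servings → $3.30.
Cheapest feasible corner: $3.30.

$3.30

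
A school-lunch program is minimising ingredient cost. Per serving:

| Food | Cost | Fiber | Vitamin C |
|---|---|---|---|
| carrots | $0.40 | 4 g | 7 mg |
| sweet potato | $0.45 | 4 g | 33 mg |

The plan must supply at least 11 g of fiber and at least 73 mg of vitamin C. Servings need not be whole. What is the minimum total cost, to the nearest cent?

$1.20

Check every corner: each single food scaled to meet both minima, and each pair solved so both constraints bind.
carrots only: max(11/4, 73/7) = 10.43 servings → $4.17.
sweet potato only: max(11/4, 73/33) = 2.75 servings → $1.24.
carrots + sweet potato with both tight: 0.6827 servings and 2.067 servings → $1.20.
The minimum over all feasible corners is $1.20.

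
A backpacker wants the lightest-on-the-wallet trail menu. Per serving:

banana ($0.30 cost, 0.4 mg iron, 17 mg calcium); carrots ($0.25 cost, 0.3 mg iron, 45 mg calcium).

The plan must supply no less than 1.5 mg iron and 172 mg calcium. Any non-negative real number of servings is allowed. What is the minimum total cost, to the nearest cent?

Minimising a linear cost over {iron ≥ 1.5, calcium ≥ 172, servings ≥ 0} — the optimum is at a vertex, using one or two foods.
banana only: max(1.5/0.4, 172/17) = 10.12 servings → $3.04.
carrots only: max(1.5/0.3, 172/45) = 5 servings → $1.25.
banana + carrots with both tight: 1.233 servings and 3.357 servings → $1.21.
The minimum over all feasible corners is $1.21.

$1.21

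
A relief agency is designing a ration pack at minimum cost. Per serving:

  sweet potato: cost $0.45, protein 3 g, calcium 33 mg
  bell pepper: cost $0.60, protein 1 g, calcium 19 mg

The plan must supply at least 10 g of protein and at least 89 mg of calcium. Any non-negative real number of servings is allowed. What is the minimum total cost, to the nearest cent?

$1.50

A basic optimal solution has at most two foods positive. Try each food alone and each pair with both targets met exactly.
sweet potato only: max(10/3, 89/33) = 3.333 servings → $1.50.
bell pepper only: max(10/1, 89/19) = 10 servings → $6.00.
sweet potato + bell pepper: intersection lies outside the first quadrant.
Cheapest feasible corner: $1.50.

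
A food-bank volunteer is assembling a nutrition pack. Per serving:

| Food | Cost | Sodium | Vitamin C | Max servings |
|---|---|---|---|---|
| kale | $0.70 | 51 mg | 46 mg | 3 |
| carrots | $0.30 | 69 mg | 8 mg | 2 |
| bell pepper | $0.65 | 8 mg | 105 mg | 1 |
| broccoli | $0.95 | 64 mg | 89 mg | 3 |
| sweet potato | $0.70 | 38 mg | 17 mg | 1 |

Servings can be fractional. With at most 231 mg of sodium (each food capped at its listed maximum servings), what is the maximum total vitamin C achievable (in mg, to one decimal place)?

400.0 mg

Vitamin C per mg sodium: bell pepper 13.12, broccoli 1.391, kale 0.902, sweet potato 0.4474, carrots 0.1159.
Take 1 serving of bell pepper: uses 8 mg sodium, +105.0 mg vitamin C (running total 105.0 mg).
Take 3 servings of broccoli: uses 192 mg sodium, +267.0 mg vitamin C (running total 372.0 mg).
Take 0.6078 servings of kale: uses 31 mg sodium, +28.0 mg vitamin C (running total 400.0 mg).
Filling greedily by vitamin C-per-mg sodium is optimal for one linear limit, giving 400.0 mg.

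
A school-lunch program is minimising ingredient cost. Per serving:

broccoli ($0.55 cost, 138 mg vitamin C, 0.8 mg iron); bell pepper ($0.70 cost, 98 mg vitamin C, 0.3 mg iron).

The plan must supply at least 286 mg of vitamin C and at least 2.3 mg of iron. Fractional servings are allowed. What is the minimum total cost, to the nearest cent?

$1.58

Compare the cost at each extreme point of the feasible region.
broccoli only: max(286/138, 2.3/0.8) = 2.875 servings → $1.58.
bell pepper only: max(286/98, 2.3/0.3) = 7.667 servings → $5.37.
broccoli + bell pepper: intersection lies outside the first quadrant.
The minimum over all feasible corners is $1.58.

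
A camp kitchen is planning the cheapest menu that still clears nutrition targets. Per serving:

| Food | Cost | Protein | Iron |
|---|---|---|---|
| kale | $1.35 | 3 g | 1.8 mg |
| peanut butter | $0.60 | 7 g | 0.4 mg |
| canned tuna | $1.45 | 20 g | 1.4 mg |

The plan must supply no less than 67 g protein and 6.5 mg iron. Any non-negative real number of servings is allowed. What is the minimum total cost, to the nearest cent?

This is a tiny linear program; its minimum lies at a vertex of the feasible set. List the vertices and price them.
kale only: max(67/3, 6.5/1.8) = 22.33 servings → $30.15.
peanut butter only: max(67/7, 6.5/0.4) = 16.25 servings → $9.75.
canned tuna only: max(67/20, 6.5/1.4) = 4.643 servings → $6.73.
kale + peanut butter with both tight: 1.64 servings and 8.868 servings → $7.54.
kale + canned tuna with both tight: 1.138 servings and 3.179 servings → $6.15.
peanut butter + canned tuna: intersection lies outside the first quadrant.
So the least-cost plan costs $6.15.

$6.15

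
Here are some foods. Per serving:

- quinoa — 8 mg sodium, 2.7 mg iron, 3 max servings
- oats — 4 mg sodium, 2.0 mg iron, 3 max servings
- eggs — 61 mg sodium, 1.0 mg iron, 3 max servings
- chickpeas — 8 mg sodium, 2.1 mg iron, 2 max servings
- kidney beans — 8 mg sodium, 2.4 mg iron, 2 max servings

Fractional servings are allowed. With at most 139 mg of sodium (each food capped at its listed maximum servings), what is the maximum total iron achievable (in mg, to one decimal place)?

Iron per mg sodium: oats 0.5, quinoa 0.3375, kidney beans 0.3, chickpeas 0.2625, eggs 0.01639.
Take 3 servings of oats: uses 12 mg sodium, +6.0 mg iron (running total 6.0 mg).
Take 3 servings of quinoa: uses 24 mg sodium, +8.1 mg iron (running total 14.1 mg).
Take 2 servings of kidney beans: uses 16 mg sodium, +4.8 mg iron (running total 18.9 mg).
Take 2 servings of chickpeas: uses 16 mg sodium, +4.2 mg iron (running total 23.1 mg).
Take 1.164 servings of eggs: uses 71 mg sodium, +1.2 mg iron (running total 24.3 mg).
Greedy by best ratio exhausts the sodium allowance optimally: 24.3 mg.

24.3 mg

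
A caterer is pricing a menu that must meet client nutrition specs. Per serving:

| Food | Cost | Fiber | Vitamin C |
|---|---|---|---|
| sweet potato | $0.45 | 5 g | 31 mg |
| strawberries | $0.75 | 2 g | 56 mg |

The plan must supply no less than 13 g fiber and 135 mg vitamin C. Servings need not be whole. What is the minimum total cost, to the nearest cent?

$1.88

An LP optimum is at a vertex; with two nutrient constraints at most two foods are used. Check each candidate.
sweet potato only: max(13/5, 135/31) = 4.355 servings → $1.96.
strawberries only: max(13/2, 135/56) = 6.5 servings → $4.88.
sweet potato + strawberries with both tight: 2.101 servings and 1.248 servings → $1.88.
So the least-cost plan costs $1.88.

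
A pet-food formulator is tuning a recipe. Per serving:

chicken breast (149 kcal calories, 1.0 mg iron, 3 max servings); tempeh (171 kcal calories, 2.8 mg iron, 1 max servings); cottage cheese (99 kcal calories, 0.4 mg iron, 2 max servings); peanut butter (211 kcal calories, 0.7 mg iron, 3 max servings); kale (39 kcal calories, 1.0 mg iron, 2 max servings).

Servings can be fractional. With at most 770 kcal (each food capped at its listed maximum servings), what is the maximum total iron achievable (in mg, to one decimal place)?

8.1 mg

Iron per kcal: kale 0.02564, tempeh 0.01637, chicken breast 0.006711, cottage cheese 0.00404, peanut butter 0.003318.
Take 2 servings of kale: uses 78 kcal, +2.0 mg iron (running total 2.0 mg).
Take 1 serving of tempeh: uses 171 kcal, +2.8 mg iron (running total 4.8 mg).
Take 3 servings of chicken breast: uses 447 kcal, +3.0 mg iron (running total 7.8 mg).
Take 0.7475 servings of cottage cheese: uses 74 kcal, +0.3 mg iron (running total 8.1 mg).
Filling greedily by iron-per-kcal is optimal for one linear limit, giving 8.1 mg.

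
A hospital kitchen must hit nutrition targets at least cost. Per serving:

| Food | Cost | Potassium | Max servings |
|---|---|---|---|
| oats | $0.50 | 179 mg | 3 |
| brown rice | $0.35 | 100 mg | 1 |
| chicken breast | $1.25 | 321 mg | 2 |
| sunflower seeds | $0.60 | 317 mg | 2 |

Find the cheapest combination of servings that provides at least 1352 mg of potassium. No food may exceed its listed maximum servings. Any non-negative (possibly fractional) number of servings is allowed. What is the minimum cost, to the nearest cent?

Cost per mg of potassium: sunflower seeds $0.0019, oats $0.0028, brown rice $0.0035, chicken breast $0.0039.
Take 2 servings of sunflower seeds: +634.0 mg potassium for $1.20 (total $1.20, still need 718.0 mg).
Take 3 servings of oats: +537.0 mg potassium for $1.50 (total $2.70, still need 181.0 mg).
Take 1 serving of brown rice: +100.0 mg potassium for $0.35 (total $3.05, still need 81.0 mg).
Take 0.2523 servings of chicken breast: +81.0 mg potassium for $0.32 (total $3.37, still need 0.0 mg).
Filling from the cheapest source first is optimal under one linear minimum: $3.37.

$3.37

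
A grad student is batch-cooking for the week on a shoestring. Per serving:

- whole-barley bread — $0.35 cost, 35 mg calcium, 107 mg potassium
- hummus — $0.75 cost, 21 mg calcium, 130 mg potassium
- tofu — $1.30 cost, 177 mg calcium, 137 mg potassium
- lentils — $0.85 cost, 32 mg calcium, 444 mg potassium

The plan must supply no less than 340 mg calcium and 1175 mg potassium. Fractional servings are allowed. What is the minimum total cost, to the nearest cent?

$3.61

Two binding constraints pin down two serving amounts, so the optimal mix uses at most two foods. The candidates are each food alone (scaled to the tighter of calcium/potassium) and each pair with both constraints tight.
whole-barley bread only: max(340/35, 1175/107) = 10.98 servings → $3.84.
hummus only: max(340/21, 1175/130) = 16.19 servings → $12.14.
tofu only: max(340/177, 1175/137) = 8.577 servings → $11.15.
lentils only: max(340/32, 1175/444) = 10.62 servings → $9.03.
whole-barley bread + hummus with both tight: 8.478 servings and 2.06 servings → $4.51.
whole-barley bread + tofu with both targets exact would need a negative amount; discard.
whole-barley bread + lentils with both tight: 9.356 servings and 0.3916 servings → $3.61.
hummus + tofu with both tight: 8.016 servings and 0.9698 servings → $7.27.
hummus + lentils: the both-tight solution has a negative serving — not a feasible corner.
tofu + lentils with both tight: 1.528 servings and 2.175 servings → $3.83.
The minimum over all feasible corners is $3.61.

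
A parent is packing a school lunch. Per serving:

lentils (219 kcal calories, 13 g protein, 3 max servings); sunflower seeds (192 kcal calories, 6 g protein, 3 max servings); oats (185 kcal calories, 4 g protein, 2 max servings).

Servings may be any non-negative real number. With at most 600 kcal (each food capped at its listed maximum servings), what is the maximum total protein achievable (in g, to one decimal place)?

Protein per kcal: lentils 0.05936, sunflower seeds 0.03125, oats 0.02162.
Take 2.74 servings of lentils: uses 600 kcal, +35.6 g protein (running total 35.6 g).
Greedy by best ratio exhausts the calories allowance optimally: 35.6 g.

35.6 g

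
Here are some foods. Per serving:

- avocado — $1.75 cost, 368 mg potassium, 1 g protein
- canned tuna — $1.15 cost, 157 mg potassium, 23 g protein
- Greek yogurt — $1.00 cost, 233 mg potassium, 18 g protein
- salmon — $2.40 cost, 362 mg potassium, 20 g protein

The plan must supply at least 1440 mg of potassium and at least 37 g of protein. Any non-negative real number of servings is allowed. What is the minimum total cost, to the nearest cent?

Minimising a linear cost over {potassium ≥ 1440, protein ≥ 37, servings ≥ 0} — the optimum is at a vertex, using one or two foods.
avocado only: max(1440/368, 37/1) = 37 servings → $64.75.
canned tuna only: max(1440/157, 37/23) = 9.172 servings → $10.55.
Greek yogurt only: max(1440/233, 37/18) = 6.18 servings → $6.18.
salmon only: max(1440/362, 37/20) = 3.978 servings → $9.55.
avocado + canned tuna with both tight: 3.288 servings and 1.466 servings → $7.44.
avocado + Greek yogurt with both tight: 2.707 servings and 1.905 servings → $6.64.
avocado + salmon with both tight: 2.201 servings and 1.74 servings → $8.03.
canned tuna + Greek yogurt: the both-tight solution has a negative serving — not a feasible corner.
canned tuna + salmon: the both-tight solution has a negative serving — not a feasible corner.
Greek yogurt + salmon: the both-tight solution has a negative serving — not a feasible corner.
So the least-cost plan costs $6.18.

$6.18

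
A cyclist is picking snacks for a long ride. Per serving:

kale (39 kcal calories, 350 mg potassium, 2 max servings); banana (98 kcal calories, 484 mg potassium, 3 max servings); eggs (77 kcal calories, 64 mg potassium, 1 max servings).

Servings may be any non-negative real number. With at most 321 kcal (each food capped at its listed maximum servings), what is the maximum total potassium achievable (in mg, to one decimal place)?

1900.1 mg

Potassium per kcal: kale 8.974, banana 4.939, eggs 0.8312.
Take 2 servings of kale: uses 78 kcal, +700.0 mg potassium (running total 700.0 mg).
Take 2.48 servings of banana: uses 243 kcal, +1200.1 mg potassium (running total 1900.1 mg).
Filling greedily by potassium-per-kcal is optimal for one linear limit, giving 1900.1 mg.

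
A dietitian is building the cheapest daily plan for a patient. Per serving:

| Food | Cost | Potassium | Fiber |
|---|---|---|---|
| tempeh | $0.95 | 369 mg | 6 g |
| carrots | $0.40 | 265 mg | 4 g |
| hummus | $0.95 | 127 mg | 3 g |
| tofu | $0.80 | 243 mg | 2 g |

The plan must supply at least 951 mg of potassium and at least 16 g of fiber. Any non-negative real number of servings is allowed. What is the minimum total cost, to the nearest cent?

Compare the cost at each extreme point of the feasible region.
tempeh only: max(951/369, 16/6) = 2.667 servings → $2.53.
carrots only: max(951/265, 16/4) = 4 servings → $1.60.
hummus only: max(951/127, 16/3) = 7.488 servings → $7.11.
tofu only: max(951/243, 16/2) = 8 servings → $6.40.
tempeh + carrots: the both-tight solution has a negative serving — not a feasible corner.
tempeh + hummus with both tight: 2.38 servings and 0.5739 servings → $2.81.
tempeh + tofu with both targets exact would need a negative amount; discard.
carrots + hummus with both tight: 2.861 servings and 1.519 servings → $2.59.
carrots + tofu: the both-tight solution has a negative serving — not a feasible corner.
hummus + tofu with both tight: 4.181 servings and 1.728 servings → $5.35.
Cheapest feasible corner: $1.60.

$1.60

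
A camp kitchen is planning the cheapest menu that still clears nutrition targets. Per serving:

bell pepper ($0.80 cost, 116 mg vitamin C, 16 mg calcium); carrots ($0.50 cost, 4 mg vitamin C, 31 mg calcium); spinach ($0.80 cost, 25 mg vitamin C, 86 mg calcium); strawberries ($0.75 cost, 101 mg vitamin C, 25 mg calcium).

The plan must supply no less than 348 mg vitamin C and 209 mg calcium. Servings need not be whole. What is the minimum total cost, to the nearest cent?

$3.53

With two linear requirements the optimum uses one or two foods; enumerate the corners.
bell pepper only: max(348/116, 209/16) = 13.06 servings → $10.45.
carrots only: max(348/4, 209/31) = 87 servings → $43.50.
spinach only: max(348/25, 209/86) = 13.92 servings → $11.14.
strawberries only: max(348/101, 209/25) = 8.36 servings → $6.27.
bell pepper + carrots with both tight: 2.818 servings and 5.288 servings → $4.90.
bell pepper + spinach with both tight: 2.58 servings and 1.95 servings → $3.62.
bell pepper + strawberries: intersection lies outside the first quadrant.
carrots + spinach: the both-tight solution has a negative serving — not a feasible corner.
carrots + strawberries with both tight: 4.094 servings and 3.283 servings → $4.51.
spinach + strawberries with both tight: 1.539 servings and 3.065 servings → $3.53.
So the least-cost plan costs $3.53.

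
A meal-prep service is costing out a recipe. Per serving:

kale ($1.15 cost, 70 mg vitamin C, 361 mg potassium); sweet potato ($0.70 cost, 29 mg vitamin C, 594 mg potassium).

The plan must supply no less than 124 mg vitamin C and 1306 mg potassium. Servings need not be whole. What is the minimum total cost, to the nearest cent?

$2.37

Two binding constraints pin down two serving amounts, so the optimal mix uses at most two foods. The candidates are each food alone (scaled to the tighter of vitamin C/potassium) and each pair with both constraints tight.
kale only: max(124/70, 1306/361) = 3.618 servings → $4.16.
sweet potato only: max(124/29, 1306/594) = 4.276 servings → $2.99.
kale + sweet potato with both tight: 1.15 servings and 1.5 servings → $2.37.
Cheapest feasible corner: $2.37.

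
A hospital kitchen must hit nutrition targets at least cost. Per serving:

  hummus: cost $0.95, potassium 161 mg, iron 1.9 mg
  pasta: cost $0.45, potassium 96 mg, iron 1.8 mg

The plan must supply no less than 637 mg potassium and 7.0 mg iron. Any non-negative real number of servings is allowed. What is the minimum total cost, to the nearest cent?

A basic optimal solution has at most two foods positive. Try each food alone and each pair with both targets met exactly.
hummus only: max(637/161, 7.0/1.9) = 3.957 servings → $3.76.
pasta only: max(637/96, 7.0/1.8) = 6.635 servings → $2.99.
hummus + pasta: intersection lies outside the first quadrant.
The minimum over all feasible corners is $2.99.

$2.99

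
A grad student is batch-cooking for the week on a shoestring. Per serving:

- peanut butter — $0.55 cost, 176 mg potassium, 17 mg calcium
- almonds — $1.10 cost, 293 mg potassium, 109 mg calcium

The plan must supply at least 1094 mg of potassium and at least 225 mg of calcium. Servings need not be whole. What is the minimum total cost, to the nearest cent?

For a min-cost LP with two ≥-constraints, a basic feasible solution has at most two positive variables.
peanut butter only: max(1094/176, 225/17) = 13.24 servings → $7.28.
almonds only: max(1094/293, 225/109) = 3.734 servings → $4.11.
peanut butter + almonds with both tight: 3.754 servings and 1.479 servings → $3.69.
Cheapest feasible corner: $3.69.

$3.69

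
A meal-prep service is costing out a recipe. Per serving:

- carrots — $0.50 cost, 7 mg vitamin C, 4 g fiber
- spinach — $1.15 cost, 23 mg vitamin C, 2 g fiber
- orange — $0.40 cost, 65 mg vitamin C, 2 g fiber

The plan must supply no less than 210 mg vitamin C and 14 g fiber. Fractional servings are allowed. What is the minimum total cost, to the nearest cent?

$2.20

carrots only: max(210/7, 14/4) = 30 servings → $15.00.
spinach only: max(210/23, 14/2) = 9.13 servings → $10.50.
orange only: max(210/65, 14/2) = 7 servings → $2.80.
carrots + spinach: the both-tight solution has a negative serving — not a feasible corner.
carrots + orange with both tight: 1.992 servings and 3.016 servings → $2.20.
spinach + orange with both tight: 5.833 servings and 1.167 servings → $7.17.
Cheapest feasible corner: $2.20.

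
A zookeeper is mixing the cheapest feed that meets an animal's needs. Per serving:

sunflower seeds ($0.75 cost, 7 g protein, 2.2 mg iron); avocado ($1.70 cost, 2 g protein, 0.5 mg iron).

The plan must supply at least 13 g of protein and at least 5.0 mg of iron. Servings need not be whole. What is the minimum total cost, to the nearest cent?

$1.70

sunflower seeds only: max(13/7, 5.0/2.2) = 2.273 servings → $1.70.
avocado only: max(13/2, 5.0/0.5) = 10 servings → $17.00.
sunflower seeds + avocado: the both-tight solution has a negative serving — not a feasible corner.
The minimum over all feasible corners is $1.70.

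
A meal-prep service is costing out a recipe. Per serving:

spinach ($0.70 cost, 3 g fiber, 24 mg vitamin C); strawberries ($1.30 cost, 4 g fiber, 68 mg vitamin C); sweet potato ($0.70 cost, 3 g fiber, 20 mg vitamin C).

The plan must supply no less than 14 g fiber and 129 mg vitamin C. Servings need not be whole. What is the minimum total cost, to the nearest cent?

At the optimum either one food covers both requirements or two foods hit both targets exactly; no other combination can be cheaper.
spinach only: max(14/3, 129/24) = 5.375 servings → $3.76.
strawberries only: max(14/4, 129/68) = 3.5 servings → $4.55.
sweet potato only: max(14/3, 129/20) = 6.45 servings → $4.51.
spinach + strawberries with both tight: 4.037 servings and 0.4722 servings → $3.44.
spinach + sweet potato with both targets exact would need a negative amount; discard.
strawberries + sweet potato with both tight: 0.8629 servings and 3.516 servings → $3.58.
The minimum over all feasible corners is $3.44.

$3.44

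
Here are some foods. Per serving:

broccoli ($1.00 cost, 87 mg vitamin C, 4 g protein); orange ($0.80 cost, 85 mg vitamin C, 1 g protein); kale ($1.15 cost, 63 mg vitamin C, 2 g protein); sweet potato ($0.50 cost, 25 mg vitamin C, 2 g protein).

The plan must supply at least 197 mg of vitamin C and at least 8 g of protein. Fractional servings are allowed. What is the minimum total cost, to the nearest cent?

$2.20

Two binding constraints pin down two serving amounts, so the optimal mix uses at most two foods. The candidates are each food alone (scaled to the tighter of vitamin C/protein) and each pair with both constraints tight.
broccoli only: max(197/87, 8/4) = 2.264 servings → $2.26.
orange only: max(197/85, 8/1) = 8 servings → $6.40.
kale only: max(197/63, 8/2) = 4 servings → $4.60.
sweet potato only: max(197/25, 8/2) = 7.88 servings → $3.94.
broccoli + orange with both tight: 1.909 servings and 0.3636 servings → $2.20.
broccoli + kale with both tight: 1.41 servings and 1.179 servings → $2.77.
broccoli + sweet potato: the both-tight solution has a negative serving — not a feasible corner.
orange + kale: intersection lies outside the first quadrant.
orange + sweet potato with both tight: 1.338 servings and 3.331 servings → $2.74.
kale + sweet potato with both tight: 2.553 servings and 1.447 servings → $3.66.
Cheapest feasible corner: $2.20.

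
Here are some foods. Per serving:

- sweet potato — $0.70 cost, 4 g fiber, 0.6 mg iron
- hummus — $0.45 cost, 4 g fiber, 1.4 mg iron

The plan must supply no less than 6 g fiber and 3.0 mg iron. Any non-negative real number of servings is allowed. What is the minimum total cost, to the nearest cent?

sweet potato only: max(6/4, 3.0/0.6) = 5 servings → $3.50.
hummus only: max(6/4, 3.0/1.4) = 2.143 servings → $0.96.
sweet potato + hummus: the both-tight solution has a negative serving — not a feasible corner.
So the least-cost plan costs $0.96.

$0.96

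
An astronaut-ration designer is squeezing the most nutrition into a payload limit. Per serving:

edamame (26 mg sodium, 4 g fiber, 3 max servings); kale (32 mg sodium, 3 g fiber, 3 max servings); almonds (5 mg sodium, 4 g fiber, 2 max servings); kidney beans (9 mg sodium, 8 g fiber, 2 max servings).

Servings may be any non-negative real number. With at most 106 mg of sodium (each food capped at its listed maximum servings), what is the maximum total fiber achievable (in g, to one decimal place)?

36.0 g

Fiber per mg sodium: kidney beans 0.8889, almonds 0.8, edamame 0.1538, kale 0.09375.
Take 2 servings of kidney beans: uses 18 mg sodium, +16.0 g fiber (running total 16.0 g).
Take 2 servings of almonds: uses 10 mg sodium, +8.0 g fiber (running total 24.0 g).
Take 3 servings of edamame: uses 78 mg sodium, +12.0 g fiber (running total 36.0 g).
Greedy by best ratio exhausts the sodium allowance optimally: 36.0 g.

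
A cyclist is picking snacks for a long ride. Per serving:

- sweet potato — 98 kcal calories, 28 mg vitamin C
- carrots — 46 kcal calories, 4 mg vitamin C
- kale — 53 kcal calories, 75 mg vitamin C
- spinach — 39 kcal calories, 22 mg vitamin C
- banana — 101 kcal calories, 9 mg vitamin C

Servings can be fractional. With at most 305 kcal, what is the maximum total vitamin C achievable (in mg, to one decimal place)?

Vitamin C per kcal: kale 1.415, spinach 0.5641, sweet potato 0.2857, banana 0.08911, carrots 0.08696.
With no serving limits, spend the whole calories allowance on kale: 305 kcal / 53 kcal × 75 mg = 431.6 mg.

431.6 mg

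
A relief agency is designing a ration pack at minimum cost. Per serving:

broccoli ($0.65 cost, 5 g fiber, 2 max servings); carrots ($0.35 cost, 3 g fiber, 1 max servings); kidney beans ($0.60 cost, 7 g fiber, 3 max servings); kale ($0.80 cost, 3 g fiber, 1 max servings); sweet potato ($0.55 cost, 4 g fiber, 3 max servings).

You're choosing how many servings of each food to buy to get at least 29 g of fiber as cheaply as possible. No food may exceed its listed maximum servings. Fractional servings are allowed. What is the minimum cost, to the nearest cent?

$2.80

Cost per g of fiber: kidney beans $0.0857, carrots $0.1167, broccoli $0.1300, sweet potato $0.1375, kale $0.2667.
Take 3 servings of kidney beans: +21.0 g fiber for $1.80 (total $1.80, still need 8.0 g).
Take 1 serving of carrots: +3.0 g fiber for $0.35 (total $2.15, still need 5.0 g).
Take 1 serving of broccoli: +5.0 g fiber for $0.65 (total $2.80, still need 0.0 g).
Filling from the cheapest source first is optimal under one linear minimum: $2.80.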